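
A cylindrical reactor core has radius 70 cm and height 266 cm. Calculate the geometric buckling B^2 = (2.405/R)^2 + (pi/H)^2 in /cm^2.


B^2 = (2.405/R)^2 + (pi/H)^2
B^2 = (2.405/70)^2 + (pi/266)^2
B^2 = 0.0013199 /cm^2

0.0013199


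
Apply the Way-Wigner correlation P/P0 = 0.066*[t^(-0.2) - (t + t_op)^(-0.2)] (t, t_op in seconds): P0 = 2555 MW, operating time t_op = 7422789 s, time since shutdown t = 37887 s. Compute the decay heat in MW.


P/P0 = 0.066 * [t^(-0.2) - (t + t_op)^(-0.2)]
P/P0 = 0.066 * [37887^(-0.2) - (37887 + 7422789)^(-0.2)]
P/P0 = 0.066 * [0.1214233 - 0.04221282] = 0.005227892
P = 2555 * 0.005227892 = 13.357 MW

13.357


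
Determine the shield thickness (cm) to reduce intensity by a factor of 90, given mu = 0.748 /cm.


x = ln(factor) / mu
x = ln(90) / 0.748
x = 6.0158 cm

6.0158


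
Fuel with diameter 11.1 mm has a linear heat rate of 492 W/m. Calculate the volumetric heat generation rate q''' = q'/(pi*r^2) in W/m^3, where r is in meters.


r = D / 2 / 1000 = 11.1 / 2 / 1000 = 0.00555 m
q''' = q' / (pi * r^2)
q''' = 492 / (pi * 0.00555^2)
q''' = 5.0843e+06 W/m^3

5.0843e+06


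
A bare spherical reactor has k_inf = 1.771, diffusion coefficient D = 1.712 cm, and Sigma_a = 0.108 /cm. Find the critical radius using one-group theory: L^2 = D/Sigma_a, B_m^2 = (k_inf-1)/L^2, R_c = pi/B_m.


L^2 = D / Sigma_a = 1.712 / 0.108 = 15.85185 cm^2
B_m^2 = (k_inf - 1) / L^2 = (1.771 - 1) / 15.85185 = 0.04863786 /cm^2
For a bare sphere: B_g = pi/R, so R_c = pi / sqrt(B_m^2)
R_c = pi / sqrt(0.04863786) = 14.245 cm

14.245


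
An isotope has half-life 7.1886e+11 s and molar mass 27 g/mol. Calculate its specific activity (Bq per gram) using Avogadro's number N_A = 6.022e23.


lambda = ln(2) / t_half = ln(2) / 7.1886e+11 = 9.642311e-13 /s
SA = lambda * N_A / M
SA = 9.642311e-13 * 6.022e23 / 27
SA = 2.1506e+10 Bq/g

2.1506e+10


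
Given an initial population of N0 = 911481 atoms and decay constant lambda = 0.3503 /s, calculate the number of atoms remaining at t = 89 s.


N = N0 * exp(-lambda * t)
N = 911481 * exp(-0.3503 * 89)
N = 2.6295e-08

2.6295e-08


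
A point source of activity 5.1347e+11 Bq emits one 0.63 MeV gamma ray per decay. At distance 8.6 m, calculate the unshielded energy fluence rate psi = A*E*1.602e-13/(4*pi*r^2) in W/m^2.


psi = A * E * 1.602e-13 / (4*pi*r^2)
psi = 5.1347e+11 * 0.63 * 1.602e-13 / (4*pi*8.6^2)
psi = 5.5759e-05 W/m^2

5.5759e-05


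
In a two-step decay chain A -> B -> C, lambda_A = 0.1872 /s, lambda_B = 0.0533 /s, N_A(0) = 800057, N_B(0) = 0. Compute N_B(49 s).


N_B(t) = lambda_A * N_A0 / (lambda_B - lambda_A) * [exp(-lambda_A*t) - exp(-lambda_B*t)]
exp(-0.1872*49) = 1.038254e-04; exp(-0.0533*49) = 0.07340964
N_B = 0.1872 * 800057 / (0.0533 - 0.1872) * (1.038254e-04 - 0.07340964)
N_B = 81994

81994


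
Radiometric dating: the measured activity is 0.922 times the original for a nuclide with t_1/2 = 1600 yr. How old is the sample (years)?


lambda = ln(2) / t_half = ln(2) / 1600 = 4.332170e-04 /yr
t = -ln(A/A0) / lambda
t = -ln(0.922) / 4.332170e-04
t = 187.46 yr

187.46


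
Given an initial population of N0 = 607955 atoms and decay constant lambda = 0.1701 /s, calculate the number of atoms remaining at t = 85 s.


N = N0 * exp(-lambda * t)
N = 607955 * exp(-0.1701 * 85)
N = 0.31961

0.31961


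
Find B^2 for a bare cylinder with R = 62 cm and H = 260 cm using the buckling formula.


B^2 = (2.405/R)^2 + (pi/H)^2
B^2 = (2.405/62)^2 + (pi/260)^2
B^2 = 0.0016507 /cm^2

0.0016507


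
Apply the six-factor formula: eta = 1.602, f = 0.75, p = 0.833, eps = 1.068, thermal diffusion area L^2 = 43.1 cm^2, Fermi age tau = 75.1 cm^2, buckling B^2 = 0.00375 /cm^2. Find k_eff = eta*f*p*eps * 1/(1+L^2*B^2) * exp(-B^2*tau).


k_inf = eta*f*p*eps = 1.602*0.75*0.833*1.068 = 1.068907
P_TNL = 1/(1 + L^2*B^2) = 1/(1 + 43.1*0.00375) = 0.8608630
P_FNL = exp(-B^2*tau) = exp(-0.00375*75.1) = 0.7545566
k_eff = k_inf * P_TNL * P_FNL = 1.068907 * 0.8608630 * 0.7545566
k_eff = 0.69433

0.69433


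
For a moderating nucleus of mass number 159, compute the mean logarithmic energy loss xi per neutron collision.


xi = 1 + (A-1)^2/(2A) * ln((A-1)/(A+1))
xi = 1 + (159-1)^2/(2*159) * ln((159-1)/(159 +1))
xi = 0.012526

0.012526


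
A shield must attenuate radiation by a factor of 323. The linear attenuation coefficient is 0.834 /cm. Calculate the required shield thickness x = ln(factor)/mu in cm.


x = ln(factor) / mu
x = ln(323) / 0.834
x = 6.9276 cm

6.9276


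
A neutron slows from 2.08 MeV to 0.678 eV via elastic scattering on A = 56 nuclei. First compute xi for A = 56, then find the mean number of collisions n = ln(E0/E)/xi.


xi = 1 + (A-1)^2/(2A)*ln((A-1)/(A+1)) = 0.03529286 (for A = 56)
n = ln(E0/E) / xi
n = ln(2.08e6 / 0.678) / 0.03529286
n = ln(3.067847e+06) / 0.03529286 = 423.22

423.22


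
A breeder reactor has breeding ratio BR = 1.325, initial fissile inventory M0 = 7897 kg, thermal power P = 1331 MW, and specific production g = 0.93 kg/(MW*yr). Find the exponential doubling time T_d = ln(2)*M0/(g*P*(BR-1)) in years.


Breeding gain G = BR - 1 = 1.325 - 1 = 0.325
Fissile production rate = g * P * G = 0.93 * 1331 * 0.325 = 402.29475 kg/yr
T_d = ln(2) * M0 / (g * P * G)
T_d = ln(2) * 7897 / 402.29475 = 13.606 yr

13.606


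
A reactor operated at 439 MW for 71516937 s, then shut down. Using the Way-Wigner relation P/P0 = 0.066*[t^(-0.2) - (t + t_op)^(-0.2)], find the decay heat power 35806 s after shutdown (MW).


P/P0 = 0.066 * [t^(-0.2) - (t + t_op)^(-0.2)]
P/P0 = 0.066 * [35806^(-0.2) - (35806 + 71516937)^(-0.2)]
P/P0 = 0.066 * [0.1228030 - 0.02685807] = 0.006332365
P = 439 * 0.006332365 = 2.7799 MW

2.7799


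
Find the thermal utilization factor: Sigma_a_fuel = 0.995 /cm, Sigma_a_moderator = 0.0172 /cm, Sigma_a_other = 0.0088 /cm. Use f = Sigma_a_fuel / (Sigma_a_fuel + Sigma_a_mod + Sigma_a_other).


f = Sigma_a_fuel / (Sigma_a_fuel + Sigma_a_mod + Sigma_a_other)
f = 0.995 / (0.995 + 0.0172 + 0.0088)
f = 0.97453

0.97453


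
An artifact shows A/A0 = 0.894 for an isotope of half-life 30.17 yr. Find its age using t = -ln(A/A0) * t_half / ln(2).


lambda = ln(2) / t_half = ln(2) / 30.17 = 0.02297472 /yr
t = -ln(A/A0) / lambda
t = -ln(0.894) / 0.02297472
t = 4.8771 yr

4.8771


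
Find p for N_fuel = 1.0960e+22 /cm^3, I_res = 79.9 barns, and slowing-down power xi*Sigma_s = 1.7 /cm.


p = exp(-N * I * 1e-24 / (xi*Sigma_s))
p = exp(-1.0960e+22 * 79.9 * 1e-24 / 1.7)
p = 0.59743

0.59743


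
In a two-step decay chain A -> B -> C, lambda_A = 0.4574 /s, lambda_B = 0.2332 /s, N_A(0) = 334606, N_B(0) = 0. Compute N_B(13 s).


N_B(t) = lambda_A * N_A0 / (lambda_B - lambda_A) * [exp(-lambda_A*t) - exp(-lambda_B*t)]
exp(-0.4574*13) = 0.002615762; exp(-0.2332*13) = 0.04823839
N_B = 0.4574 * 334606 / (0.2332 - 0.4574) * (0.002615762 - 0.04823839)
N_B = 31144

31144


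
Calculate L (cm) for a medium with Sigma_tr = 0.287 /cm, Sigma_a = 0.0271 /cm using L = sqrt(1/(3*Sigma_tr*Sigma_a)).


D = 1 / (3 * Sigma_tr) = 1 / (3 * 0.287) = 1.161440 cm
L = sqrt(D / Sigma_a)
L = sqrt(1.161440 / 0.0271)
L = 6.5466 cm

6.5466


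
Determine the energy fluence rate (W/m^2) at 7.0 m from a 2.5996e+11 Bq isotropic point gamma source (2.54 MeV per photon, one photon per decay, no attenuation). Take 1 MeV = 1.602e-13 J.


psi = A * E * 1.602e-13 / (4*pi*r^2)
psi = 2.5996e+11 * 2.54 * 1.602e-13 / (4*pi*7.0^2)
psi = 1.7179e-04 W/m^2

1.7179e-04


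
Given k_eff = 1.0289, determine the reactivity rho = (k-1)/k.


rho = (k_eff - 1) / k_eff
rho = (1.0289 - 1) / 1.0289
rho = 0.028088

0.028088


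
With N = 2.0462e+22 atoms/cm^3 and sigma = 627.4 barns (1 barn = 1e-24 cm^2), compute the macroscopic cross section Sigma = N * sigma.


Sigma = N * sigma_barns * 1e-24
Sigma = 2.0462e+22 * 627.4 * 1e-24
Sigma = 12.838 /cm

12.838


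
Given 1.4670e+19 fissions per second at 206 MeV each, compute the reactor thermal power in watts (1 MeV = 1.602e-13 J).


P = fission_rate * E_MeV * 1.602e-13
P = 1.4670e+19 * 206 * 1.602e-13
P = 4.8413e+08 W

4.8413e+08


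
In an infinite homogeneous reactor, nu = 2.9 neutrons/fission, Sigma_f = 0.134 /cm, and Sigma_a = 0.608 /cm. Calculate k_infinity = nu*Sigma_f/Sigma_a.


k_inf = nu * Sigma_f / Sigma_a
k_inf = 2.9 * 0.134 / 0.608
k_inf = 0.63914

0.63914


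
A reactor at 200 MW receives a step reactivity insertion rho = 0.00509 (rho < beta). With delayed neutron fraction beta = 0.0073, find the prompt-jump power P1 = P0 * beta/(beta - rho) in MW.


P1/P0 = beta / (beta - rho)
P1/P0 = 0.0073 / (0.0073 - 0.00509) = 3.303167
P1 = 200 * 3.303167 = 660.63 MW

660.63


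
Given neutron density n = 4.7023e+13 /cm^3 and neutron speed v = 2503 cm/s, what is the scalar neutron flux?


phi = n * v
phi = 4.7023e+13 * 2503
phi = 1.1770e+17 /cm^2/s

1.1770e+17


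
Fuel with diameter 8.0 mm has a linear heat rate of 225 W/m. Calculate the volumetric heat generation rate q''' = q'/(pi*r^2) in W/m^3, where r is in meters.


r = D / 2 / 1000 = 8.0 / 2 / 1000 = 0.004 m
q''' = q' / (pi * r^2)
q''' = 225 / (pi * 0.004^2)
q''' = 4.4762e+06 W/m^3

4.4762e+06


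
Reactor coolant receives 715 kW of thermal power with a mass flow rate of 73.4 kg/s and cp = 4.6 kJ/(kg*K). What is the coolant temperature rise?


dT = Q / (m_dot * cp)
dT = 715 / (73.4 * 4.6)
dT = 2.1176 C

2.1176


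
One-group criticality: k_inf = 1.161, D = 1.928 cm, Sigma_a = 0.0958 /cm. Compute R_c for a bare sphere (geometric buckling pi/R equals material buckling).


L^2 = D / Sigma_a = 1.928 / 0.0958 = 20.12526 cm^2
B_m^2 = (k_inf - 1) / L^2 = (1.161 - 1) / 20.12526 = 0.007999897 /cm^2
For a bare sphere: B_g = pi/R, so R_c = pi / sqrt(B_m^2)
R_c = pi / sqrt(0.007999897) = 35.124 cm

35.124


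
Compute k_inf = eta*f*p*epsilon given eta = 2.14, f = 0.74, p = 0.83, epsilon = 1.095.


k_inf = eta * f * p * epsilon
k_inf = 2.14 * 0.74 * 0.83 * 1.095
k_inf = 1.4393

1.4393


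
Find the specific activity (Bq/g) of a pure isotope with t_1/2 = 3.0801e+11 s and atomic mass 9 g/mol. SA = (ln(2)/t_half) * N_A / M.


lambda = ln(2) / t_half = ln(2) / 3.0801e+11 = 2.250405e-12 /s
SA = lambda * N_A / M
SA = 2.250405e-12 * 6.022e23 / 9
SA = 1.5058e+11 Bq/g

1.5058e+11


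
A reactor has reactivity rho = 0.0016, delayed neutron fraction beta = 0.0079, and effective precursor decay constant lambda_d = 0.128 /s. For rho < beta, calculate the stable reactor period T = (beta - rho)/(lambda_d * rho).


T = (beta - rho) / (lambda_d * rho)
T = (0.0079 - 0.0016) / (0.128 * 0.0016)
T = 30.762 s

30.762


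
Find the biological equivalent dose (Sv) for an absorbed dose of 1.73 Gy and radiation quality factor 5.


H = D * Q
H = 1.73 * 5
H = 8.6500 Sv

8.6500


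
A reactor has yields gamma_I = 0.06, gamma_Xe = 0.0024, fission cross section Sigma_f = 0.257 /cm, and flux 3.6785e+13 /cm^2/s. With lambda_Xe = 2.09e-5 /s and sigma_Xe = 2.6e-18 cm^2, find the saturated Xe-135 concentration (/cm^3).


Xe_eq = (gamma_I + gamma_Xe) * Sigma_f * phi / (lambda_Xe + sigma_Xe * phi)
Numerator = (0.06 + 0.0024) * 0.257 * 3.6785e+13 = 5.899137e+11
Denominator = 2.09e-5 + 2.6e-18 * 3.6785e+13 = 1.165410e-04
Xe_eq = 5.899137e+11 / 1.165410e-04 = 5.0619e+15 /cm^3

5.0619e+15


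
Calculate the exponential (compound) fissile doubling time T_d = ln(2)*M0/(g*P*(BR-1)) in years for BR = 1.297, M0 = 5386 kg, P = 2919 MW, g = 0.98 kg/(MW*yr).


Breeding gain G = BR - 1 = 1.297 - 1 = 0.297
Fissile production rate = g * P * G = 0.98 * 2919 * 0.297 = 849.60414 kg/yr
T_d = ln(2) * M0 / (g * P * G)
T_d = ln(2) * 5386 / 849.60414 = 4.3942 yr

4.3942


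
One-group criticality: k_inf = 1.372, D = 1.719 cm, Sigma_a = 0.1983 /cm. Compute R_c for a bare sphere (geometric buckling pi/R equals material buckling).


L^2 = D / Sigma_a = 1.719 / 0.1983 = 8.668684 cm^2
B_m^2 = (k_inf - 1) / L^2 = (1.372 - 1) / 8.668684 = 0.04291309 /cm^2
For a bare sphere: B_g = pi/R, so R_c = pi / sqrt(B_m^2)
R_c = pi / sqrt(0.04291309) = 15.165 cm

15.165


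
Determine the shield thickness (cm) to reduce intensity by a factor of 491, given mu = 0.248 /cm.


x = ln(factor) / mu
x = ln(491) / 0.248
x = 24.986 cm

24.986


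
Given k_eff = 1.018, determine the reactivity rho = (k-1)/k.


rho = (k_eff - 1) / k_eff
rho = (1.018 - 1) / 1.018
rho = 0.017682

0.017682


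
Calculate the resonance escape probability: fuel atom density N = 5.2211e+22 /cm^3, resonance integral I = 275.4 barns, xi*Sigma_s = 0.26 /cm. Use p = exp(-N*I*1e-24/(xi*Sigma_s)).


p = exp(-N * I * 1e-24 / (xi*Sigma_s))
p = exp(-5.2211e+22 * 275.4 * 1e-24 / 0.26)
p = 9.5939e-25

9.5939e-25


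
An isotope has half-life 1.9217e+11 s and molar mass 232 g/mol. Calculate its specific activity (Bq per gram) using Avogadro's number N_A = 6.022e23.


lambda = ln(2) / t_half = ln(2) / 1.9217e+11 = 3.606948e-12 /s
SA = lambda * N_A / M
SA = 3.606948e-12 * 6.022e23 / 232
SA = 9.3625e+09 Bq/g

9.3625e+09


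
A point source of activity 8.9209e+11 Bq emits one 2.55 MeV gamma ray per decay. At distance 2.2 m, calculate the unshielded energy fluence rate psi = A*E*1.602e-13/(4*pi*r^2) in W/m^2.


psi = A * E * 1.602e-13 / (4*pi*r^2)
psi = 8.9209e+11 * 2.55 * 1.602e-13 / (4*pi*2.2^2)
psi = 0.0059918 W/m^2

0.0059918


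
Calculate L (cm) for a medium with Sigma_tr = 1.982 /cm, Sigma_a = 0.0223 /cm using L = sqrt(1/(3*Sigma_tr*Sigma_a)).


D = 1 / (3 * Sigma_tr) = 1 / (3 * 1.982) = 0.1681803 cm
L = sqrt(D / Sigma_a)
L = sqrt(0.1681803 / 0.0223)
L = 2.7462 cm

2.7462


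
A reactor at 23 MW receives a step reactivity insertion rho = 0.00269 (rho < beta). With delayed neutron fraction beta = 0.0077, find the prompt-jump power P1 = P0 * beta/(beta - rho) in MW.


P1/P0 = beta / (beta - rho)
P1/P0 = 0.0077 / (0.0077 - 0.00269) = 1.536926
P1 = 23 * 1.536926 = 35.349 MW

35.349


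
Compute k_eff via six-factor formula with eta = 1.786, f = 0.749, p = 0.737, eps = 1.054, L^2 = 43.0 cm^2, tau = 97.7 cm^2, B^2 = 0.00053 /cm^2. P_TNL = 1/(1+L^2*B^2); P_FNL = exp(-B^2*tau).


k_inf = eta*f*p*eps = 1.786*0.749*0.737*1.054 = 1.039134
P_TNL = 1/(1 + L^2*B^2) = 1/(1 + 43.0*0.00053) = 0.9777178
P_FNL = exp(-B^2*tau) = exp(-0.00053*97.7) = 0.9495368
k_eff = k_inf * P_TNL * P_FNL = 1.039134 * 0.9777178 * 0.9495368
k_eff = 0.96471

0.96471


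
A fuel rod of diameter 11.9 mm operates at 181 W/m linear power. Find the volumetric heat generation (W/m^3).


r = D / 2 / 1000 = 11.9 / 2 / 1000 = 0.00595 m
q''' = q' / (pi * r^2)
q''' = 181 / (pi * 0.00595^2)
q''' = 1.6274e+06 W/m^3

1.6274e+06


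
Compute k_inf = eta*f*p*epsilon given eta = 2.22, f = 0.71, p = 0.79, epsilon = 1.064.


k_inf = eta * f * p * epsilon
k_inf = 2.22 * 0.71 * 0.79 * 1.064
k_inf = 1.3249

1.3249


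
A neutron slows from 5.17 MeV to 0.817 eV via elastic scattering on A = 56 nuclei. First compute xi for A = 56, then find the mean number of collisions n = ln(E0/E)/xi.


xi = 1 + (A-1)^2/(2A)*ln((A-1)/(A+1)) = 0.03529286 (for A = 56)
n = ln(E0/E) / xi
n = ln(5.17e6 / 0.817) / 0.03529286
n = ln(6.328029e+06) / 0.03529286 = 443.73

443.73


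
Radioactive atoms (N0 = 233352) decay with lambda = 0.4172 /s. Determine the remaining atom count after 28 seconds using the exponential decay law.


N = N0 * exp(-lambda * t)
N = 233352 * exp(-0.4172 * 28)
N = 1.9713

1.9713


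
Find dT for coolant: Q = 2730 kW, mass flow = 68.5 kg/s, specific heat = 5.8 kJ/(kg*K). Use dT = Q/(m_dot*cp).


dT = Q / (m_dot * cp)
dT = 2730 / (68.5 * 5.8)
dT = 6.8714 C

6.8714


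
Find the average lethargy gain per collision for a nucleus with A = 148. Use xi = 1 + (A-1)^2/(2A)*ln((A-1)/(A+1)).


xi = 1 + (A-1)^2/(2A) * ln((A-1)/(A+1))
xi = 1 + (148-1)^2/(2*148) * ln((148-1)/(148 +1))
xi = 0.013453

0.013453


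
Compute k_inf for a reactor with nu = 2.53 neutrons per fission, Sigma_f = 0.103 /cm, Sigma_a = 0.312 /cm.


k_inf = nu * Sigma_f / Sigma_a
k_inf = 2.53 * 0.103 / 0.312
k_inf = 0.83522

0.83522


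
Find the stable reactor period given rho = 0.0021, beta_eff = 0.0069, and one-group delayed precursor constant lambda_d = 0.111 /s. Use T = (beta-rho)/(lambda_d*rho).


T = (beta - rho) / (lambda_d * rho)
T = (0.0069 - 0.0021) / (0.111 * 0.0021)
T = 20.592 s

20.592


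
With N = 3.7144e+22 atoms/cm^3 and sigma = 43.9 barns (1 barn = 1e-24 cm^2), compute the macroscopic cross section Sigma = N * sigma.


Sigma = N * sigma_barns * 1e-24
Sigma = 3.7144e+22 * 43.9 * 1e-24
Sigma = 1.6306 /cm

1.6306


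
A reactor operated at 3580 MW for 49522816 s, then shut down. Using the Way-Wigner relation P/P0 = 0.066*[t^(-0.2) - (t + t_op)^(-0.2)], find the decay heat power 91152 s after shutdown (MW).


P/P0 = 0.066 * [t^(-0.2) - (t + t_op)^(-0.2)]
P/P0 = 0.066 * [91152^(-0.2) - (91152 + 49522816)^(-0.2)]
P/P0 = 0.066 * [0.1018701 - 0.02889876] = 0.004816108
P = 3580 * 0.004816108 = 17.242 MW

17.242


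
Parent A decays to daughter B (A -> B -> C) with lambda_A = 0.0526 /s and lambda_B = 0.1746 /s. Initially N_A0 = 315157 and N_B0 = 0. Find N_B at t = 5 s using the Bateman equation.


N_B(t) = lambda_A * N_A0 / (lambda_B - lambda_A) * [exp(-lambda_A*t) - exp(-lambda_B*t)]
exp(-0.0526*5) = 0.7687419; exp(-0.1746*5) = 0.4176966
N_B = 0.0526 * 315157 / (0.1746 - 0.0526) * (0.7687419 - 0.4176966)
N_B = 47700

47700


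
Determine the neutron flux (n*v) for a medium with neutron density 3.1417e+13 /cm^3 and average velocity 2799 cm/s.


phi = n * v
phi = 3.1417e+13 * 2799
phi = 8.7936e+16 /cm^2/s

8.7936e+16


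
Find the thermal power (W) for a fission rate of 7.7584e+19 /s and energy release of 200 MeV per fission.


P = fission_rate * E_MeV * 1.602e-13
P = 7.7584e+19 * 200 * 1.602e-13
P = 2.4858e+09 W

2.4858e+09


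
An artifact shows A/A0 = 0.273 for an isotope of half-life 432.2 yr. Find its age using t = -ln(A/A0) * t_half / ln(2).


lambda = ln(2) / t_half = ln(2) / 432.2 = 0.001603765 /yr
t = -ln(A/A0) / lambda
t = -ln(0.273) / 0.001603765
t = 809.52 yr

809.52


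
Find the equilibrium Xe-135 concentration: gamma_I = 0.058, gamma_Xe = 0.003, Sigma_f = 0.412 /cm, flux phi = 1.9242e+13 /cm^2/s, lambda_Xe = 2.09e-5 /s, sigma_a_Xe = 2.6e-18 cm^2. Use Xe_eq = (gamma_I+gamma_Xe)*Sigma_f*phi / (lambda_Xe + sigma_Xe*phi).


Xe_eq = (gamma_I + gamma_Xe) * Sigma_f * phi / (lambda_Xe + sigma_Xe * phi)
Numerator = (0.058 + 0.003) * 0.412 * 1.9242e+13 = 4.835899e+11
Denominator = 2.09e-5 + 2.6e-18 * 1.9242e+13 = 7.092920e-05
Xe_eq = 4.835899e+11 / 7.092920e-05 = 6.8179e+15 /cm^3

6.8179e+15


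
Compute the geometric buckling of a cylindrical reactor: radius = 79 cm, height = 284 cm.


B^2 = (2.405/R)^2 + (pi/H)^2
B^2 = (2.405/79)^2 + (pi/284)^2
B^2 = 0.0010491 /cm^2

0.0010491


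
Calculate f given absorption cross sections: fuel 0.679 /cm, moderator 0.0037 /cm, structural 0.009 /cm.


f = Sigma_a_fuel / (Sigma_a_fuel + Sigma_a_mod + Sigma_a_other)
f = 0.679 / (0.679 + 0.0037 + 0.009)
f = 0.98164

0.98164


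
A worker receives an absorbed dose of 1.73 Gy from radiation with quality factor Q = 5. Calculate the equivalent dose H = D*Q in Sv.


H = D * Q
H = 1.73 * 5
H = 8.6500 Sv

8.6500


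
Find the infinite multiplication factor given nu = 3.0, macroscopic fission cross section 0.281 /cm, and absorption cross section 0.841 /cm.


k_inf = nu * Sigma_f / Sigma_a
k_inf = 3.0 * 0.281 / 0.841
k_inf = 1.0024

1.0024


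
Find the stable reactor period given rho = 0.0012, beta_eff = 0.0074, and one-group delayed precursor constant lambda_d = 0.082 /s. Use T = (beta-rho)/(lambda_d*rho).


T = (beta - rho) / (lambda_d * rho)
T = (0.0074 - 0.0012) / (0.082 * 0.0012)
T = 63.008 s

63.008


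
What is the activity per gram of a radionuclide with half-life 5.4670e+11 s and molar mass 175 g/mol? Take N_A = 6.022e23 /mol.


lambda = ln(2) / t_half = ln(2) / 5.4670e+11 = 1.267875e-12 /s
SA = lambda * N_A / M
SA = 1.267875e-12 * 6.022e23 / 175
SA = 4.3629e+09 Bq/g

4.3629e+09


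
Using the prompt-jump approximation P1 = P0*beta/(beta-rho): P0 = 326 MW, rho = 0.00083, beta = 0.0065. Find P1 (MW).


P1/P0 = beta / (beta - rho)
P1/P0 = 0.0065 / (0.0065 - 0.00083) = 1.146384
P1 = 326 * 1.146384 = 373.72 MW

373.72


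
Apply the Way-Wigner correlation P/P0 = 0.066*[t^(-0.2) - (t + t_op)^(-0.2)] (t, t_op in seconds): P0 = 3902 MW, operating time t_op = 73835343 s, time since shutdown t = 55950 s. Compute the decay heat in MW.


P/P0 = 0.066 * [t^(-0.2) - (t + t_op)^(-0.2)]
P/P0 = 0.066 * [55950^(-0.2) - (55950 + 73835343)^(-0.2)]
P/P0 = 0.066 * [0.1123156 - 0.02668587] = 0.005651562
P = 3902 * 0.005651562 = 22.052 MW

22.052


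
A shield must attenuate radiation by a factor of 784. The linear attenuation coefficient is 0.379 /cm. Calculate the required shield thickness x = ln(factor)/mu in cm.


x = ln(factor) / mu
x = ln(784) / 0.379
x = 17.584 cm

17.584


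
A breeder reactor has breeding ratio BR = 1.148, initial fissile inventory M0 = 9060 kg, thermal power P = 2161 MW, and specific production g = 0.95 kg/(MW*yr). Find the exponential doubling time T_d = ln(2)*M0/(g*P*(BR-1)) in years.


Breeding gain G = BR - 1 = 1.148 - 1 = 0.148
Fissile production rate = g * P * G = 0.95 * 2161 * 0.148 = 303.8366 kg/yr
T_d = ln(2) * M0 / (g * P * G)
T_d = ln(2) * 9060 / 303.8366 = 20.669 yr

20.669


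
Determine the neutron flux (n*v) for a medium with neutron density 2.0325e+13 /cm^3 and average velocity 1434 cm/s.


phi = n * v
phi = 2.0325e+13 * 1434
phi = 2.9146e+16 /cm^2/s

2.9146e+16


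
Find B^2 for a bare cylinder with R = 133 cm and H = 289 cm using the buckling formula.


B^2 = (2.405/R)^2 + (pi/H)^2
B^2 = (2.405/133)^2 + (pi/289)^2
B^2 = 4.4515e-04 /cm^2

4.4515e-04


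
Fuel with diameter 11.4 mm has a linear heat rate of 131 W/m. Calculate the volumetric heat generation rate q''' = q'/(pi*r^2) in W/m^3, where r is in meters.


r = D / 2 / 1000 = 11.4 / 2 / 1000 = 0.0057 m
q''' = q' / (pi * r^2)
q''' = 131 / (pi * 0.0057^2)
q''' = 1.2834e+06 W/m^3

1.2834e+06


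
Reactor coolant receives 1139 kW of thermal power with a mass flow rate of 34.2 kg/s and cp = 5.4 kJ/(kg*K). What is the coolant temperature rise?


dT = Q / (m_dot * cp)
dT = 1139 / (34.2 * 5.4)
dT = 6.1674 C

6.1674


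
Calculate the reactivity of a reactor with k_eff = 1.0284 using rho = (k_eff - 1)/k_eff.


rho = (k_eff - 1) / k_eff
rho = (1.0284 - 1) / 1.0284
rho = 0.027616

0.027616


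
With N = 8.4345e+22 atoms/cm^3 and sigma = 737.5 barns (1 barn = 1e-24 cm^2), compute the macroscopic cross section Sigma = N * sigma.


Sigma = N * sigma_barns * 1e-24
Sigma = 8.4345e+22 * 737.5 * 1e-24
Sigma = 62.204 /cm

62.204


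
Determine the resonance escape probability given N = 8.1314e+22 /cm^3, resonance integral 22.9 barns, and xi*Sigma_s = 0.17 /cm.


p = exp(-N * I * 1e-24 / (xi*Sigma_s))
p = exp(-8.1314e+22 * 22.9 * 1e-24 / 0.17)
p = 1.7497e-05

1.7497e-05


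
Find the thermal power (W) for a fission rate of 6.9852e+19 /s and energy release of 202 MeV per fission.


P = fission_rate * E_MeV * 1.602e-13
P = 6.9852e+19 * 202 * 1.602e-13
P = 2.2604e+09 W

2.2604e+09


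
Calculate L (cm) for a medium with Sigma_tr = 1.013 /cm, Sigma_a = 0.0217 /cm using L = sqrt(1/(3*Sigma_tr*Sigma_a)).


D = 1 / (3 * Sigma_tr) = 1 / (3 * 1.013) = 0.3290556 cm
L = sqrt(D / Sigma_a)
L = sqrt(0.3290556 / 0.0217)
L = 3.8941 cm

3.8941


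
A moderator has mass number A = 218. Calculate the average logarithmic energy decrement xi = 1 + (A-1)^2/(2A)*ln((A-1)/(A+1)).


xi = 1 + (A-1)^2/(2A) * ln((A-1)/(A+1))
xi = 1 + (218-1)^2/(2*218) * ln((218-1)/(218 +1))
xi = 0.0091463

0.0091463


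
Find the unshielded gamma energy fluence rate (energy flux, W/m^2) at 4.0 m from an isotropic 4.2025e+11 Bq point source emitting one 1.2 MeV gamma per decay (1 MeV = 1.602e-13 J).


psi = A * E * 1.602e-13 / (4*pi*r^2)
psi = 4.2025e+11 * 1.2 * 1.602e-13 / (4*pi*4.0^2)
psi = 4.0181e-04 W/m^2

4.0181e-04


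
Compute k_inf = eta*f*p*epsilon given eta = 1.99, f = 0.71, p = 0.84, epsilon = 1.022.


k_inf = eta * f * p * epsilon
k_inf = 1.99 * 0.71 * 0.84 * 1.022
k_inf = 1.2129

1.2129


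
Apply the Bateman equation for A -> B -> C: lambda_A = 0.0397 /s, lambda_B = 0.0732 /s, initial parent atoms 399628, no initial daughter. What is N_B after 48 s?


N_B(t) = lambda_A * N_A0 / (lambda_B - lambda_A) * [exp(-lambda_A*t) - exp(-lambda_B*t)]
exp(-0.0397*48) = 0.1487334; exp(-0.0732*48) = 0.02978948
N_B = 0.0397 * 399628 / (0.0732 - 0.0397) * (0.1487334 - 0.02978948)
N_B = 56331

56331


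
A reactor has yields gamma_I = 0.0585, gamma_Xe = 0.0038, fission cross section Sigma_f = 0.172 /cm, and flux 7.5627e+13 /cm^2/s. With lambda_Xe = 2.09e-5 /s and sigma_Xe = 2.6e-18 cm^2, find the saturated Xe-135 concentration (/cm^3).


Xe_eq = (gamma_I + gamma_Xe) * Sigma_f * phi / (lambda_Xe + sigma_Xe * phi)
Numerator = (0.0585 + 0.0038) * 0.172 * 7.5627e+13 = 8.103887e+11
Denominator = 2.09e-5 + 2.6e-18 * 7.5627e+13 = 2.175302e-04
Xe_eq = 8.103887e+11 / 2.175302e-04 = 3.7254e+15 /cm^3

3.7254e+15


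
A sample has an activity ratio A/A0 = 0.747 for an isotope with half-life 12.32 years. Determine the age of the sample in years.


lambda = ln(2) / t_half = ln(2) / 12.32 = 0.05626195 /yr
t = -ln(A/A0) / lambda
t = -ln(0.747) / 0.05626195
t = 5.1845 yr

5.1845


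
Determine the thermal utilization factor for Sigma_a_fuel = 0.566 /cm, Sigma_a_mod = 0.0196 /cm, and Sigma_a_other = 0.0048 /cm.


f = Sigma_a_fuel / (Sigma_a_fuel + Sigma_a_mod + Sigma_a_other)
f = 0.566 / (0.566 + 0.0196 + 0.0048)
f = 0.95867

0.95867


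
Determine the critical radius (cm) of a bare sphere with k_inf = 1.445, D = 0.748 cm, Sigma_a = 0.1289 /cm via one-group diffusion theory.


L^2 = D / Sigma_a = 0.748 / 0.1289 = 5.802948 cm^2
B_m^2 = (k_inf - 1) / L^2 = (1.445 - 1) / 5.802948 = 0.07668516 /cm^2
For a bare sphere: B_g = pi/R, so R_c = pi / sqrt(B_m^2)
R_c = pi / sqrt(0.07668516) = 11.345 cm

11.345


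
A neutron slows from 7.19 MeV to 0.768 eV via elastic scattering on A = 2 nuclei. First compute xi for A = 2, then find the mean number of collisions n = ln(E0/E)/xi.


xi = 1 + (A-1)^2/(2A)*ln((A-1)/(A+1)) = 0.7253469 (for A = 2)
n = ln(E0/E) / xi
n = ln(7.19e6 / 0.768) / 0.7253469
n = ln(9.361979e+06) / 0.7253469 = 22.130

22.130


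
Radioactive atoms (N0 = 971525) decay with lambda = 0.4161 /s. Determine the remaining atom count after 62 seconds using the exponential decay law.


N = N0 * exp(-lambda * t)
N = 971525 * exp(-0.4161 * 62)
N = 6.0735e-06

6.0735e-06


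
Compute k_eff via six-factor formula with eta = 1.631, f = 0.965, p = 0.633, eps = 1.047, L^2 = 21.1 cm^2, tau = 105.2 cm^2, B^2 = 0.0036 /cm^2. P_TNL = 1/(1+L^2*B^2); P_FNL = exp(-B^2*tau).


k_inf = eta*f*p*eps = 1.631*0.965*0.633*1.047 = 1.043114
P_TNL = 1/(1 + L^2*B^2) = 1/(1 + 21.1*0.0036) = 0.9294026
P_FNL = exp(-B^2*tau) = exp(-0.0036*105.2) = 0.6847373
k_eff = k_inf * P_TNL * P_FNL = 1.043114 * 0.9294026 * 0.6847373
k_eff = 0.66383

0.66383


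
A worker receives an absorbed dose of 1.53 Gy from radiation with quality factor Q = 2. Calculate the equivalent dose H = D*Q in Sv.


H = D * Q
H = 1.53 * 2
H = 3.0600 Sv

3.0600


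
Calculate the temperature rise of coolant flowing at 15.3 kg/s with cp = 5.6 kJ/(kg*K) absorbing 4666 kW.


dT = Q / (m_dot * cp)
dT = 4666 / (15.3 * 5.6)
dT = 54.458 C

54.458


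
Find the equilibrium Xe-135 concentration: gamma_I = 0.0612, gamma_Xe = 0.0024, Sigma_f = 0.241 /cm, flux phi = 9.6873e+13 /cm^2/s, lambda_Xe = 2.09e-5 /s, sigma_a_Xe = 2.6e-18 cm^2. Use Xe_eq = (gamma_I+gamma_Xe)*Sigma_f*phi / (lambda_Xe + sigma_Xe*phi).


Xe_eq = (gamma_I + gamma_Xe) * Sigma_f * phi / (lambda_Xe + sigma_Xe * phi)
Numerator = (0.0612 + 0.0024) * 0.241 * 9.6873e+13 = 1.484831e+12
Denominator = 2.09e-5 + 2.6e-18 * 9.6873e+13 = 2.727698e-04
Xe_eq = 1.484831e+12 / 2.727698e-04 = 5.4435e+15 /cm^3

5.4435e+15


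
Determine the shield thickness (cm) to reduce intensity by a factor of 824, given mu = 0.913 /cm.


x = ln(factor) / mu
x = ln(824) / 0.913
x = 7.3540 cm

7.3540


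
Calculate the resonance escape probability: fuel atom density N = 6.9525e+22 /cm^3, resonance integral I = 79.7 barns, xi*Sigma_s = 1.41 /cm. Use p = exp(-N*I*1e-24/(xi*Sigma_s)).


p = exp(-N * I * 1e-24 / (xi*Sigma_s))
p = exp(-6.9525e+22 * 79.7 * 1e-24 / 1.41)
p = 0.019646

0.019646


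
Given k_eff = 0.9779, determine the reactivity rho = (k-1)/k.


rho = (k_eff - 1) / k_eff
rho = (0.9779 - 1) / 0.9779
rho = -0.022599

-0.022599


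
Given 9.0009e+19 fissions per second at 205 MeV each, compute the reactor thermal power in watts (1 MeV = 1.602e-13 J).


P = fission_rate * E_MeV * 1.602e-13
P = 9.0009e+19 * 205 * 1.602e-13
P = 2.9560e+09 W

2.9560e+09


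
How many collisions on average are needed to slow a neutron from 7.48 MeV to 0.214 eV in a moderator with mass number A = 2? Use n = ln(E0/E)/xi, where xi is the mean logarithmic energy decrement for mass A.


xi = 1 + (A-1)^2/(2A)*ln((A-1)/(A+1)) = 0.7253469 (for A = 2)
n = ln(E0/E) / xi
n = ln(7.48e6 / 0.214) / 0.7253469
n = ln(3.495327e+07) / 0.7253469 = 23.947

23.947


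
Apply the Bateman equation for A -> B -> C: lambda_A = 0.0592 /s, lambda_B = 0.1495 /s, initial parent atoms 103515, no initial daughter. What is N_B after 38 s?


N_B(t) = lambda_A * N_A0 / (lambda_B - lambda_A) * [exp(-lambda_A*t) - exp(-lambda_B*t)]
exp(-0.0592*38) = 0.1054414; exp(-0.1495*38) = 0.003410147
N_B = 0.0592 * 103515 / (0.1495 - 0.0592) * (0.1054414 - 0.003410147)
N_B = 6924.2

6924.2


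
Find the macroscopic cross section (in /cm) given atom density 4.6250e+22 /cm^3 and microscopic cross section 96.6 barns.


Sigma = N * sigma_barns * 1e-24
Sigma = 4.6250e+22 * 96.6 * 1e-24
Sigma = 4.4677 /cm

4.4677


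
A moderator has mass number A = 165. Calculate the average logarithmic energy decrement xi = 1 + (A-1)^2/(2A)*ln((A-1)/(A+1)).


xi = 1 + (A-1)^2/(2A) * ln((A-1)/(A+1))
xi = 1 + (165-1)^2/(2*165) * ln((165-1)/(165 +1))
xi = 0.012072

0.012072


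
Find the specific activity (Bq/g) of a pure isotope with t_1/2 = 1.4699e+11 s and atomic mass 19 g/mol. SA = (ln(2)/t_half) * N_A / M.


lambda = ln(2) / t_half = ln(2) / 1.4699e+11 = 4.715608e-12 /s
SA = lambda * N_A / M
SA = 4.715608e-12 * 6.022e23 / 19
SA = 1.4946e+11 Bq/g

1.4946e+11


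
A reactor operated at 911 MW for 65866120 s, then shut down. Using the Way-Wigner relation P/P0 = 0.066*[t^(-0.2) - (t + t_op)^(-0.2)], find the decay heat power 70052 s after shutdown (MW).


P/P0 = 0.066 * [t^(-0.2) - (t + t_op)^(-0.2)]
P/P0 = 0.066 * [70052^(-0.2) - (70052 + 65866120)^(-0.2)]
P/P0 = 0.066 * [0.1073781 - 0.02730079] = 0.005285102
P = 911 * 0.005285102 = 4.8147 MW

4.8147


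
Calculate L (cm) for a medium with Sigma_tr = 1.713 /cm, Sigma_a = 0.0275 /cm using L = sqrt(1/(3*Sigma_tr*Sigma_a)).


D = 1 / (3 * Sigma_tr) = 1 / (3 * 1.713) = 0.1945904 cm
L = sqrt(D / Sigma_a)
L = sqrt(0.1945904 / 0.0275)
L = 2.6601 cm

2.6601


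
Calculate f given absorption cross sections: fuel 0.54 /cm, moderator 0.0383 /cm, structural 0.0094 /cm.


f = Sigma_a_fuel / (Sigma_a_fuel + Sigma_a_mod + Sigma_a_other)
f = 0.54 / (0.54 + 0.0383 + 0.0094)
f = 0.91884

0.91884


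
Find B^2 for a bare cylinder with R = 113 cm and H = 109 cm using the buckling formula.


B^2 = (2.405/R)^2 + (pi/H)^2
B^2 = (2.405/113)^2 + (pi/109)^2
B^2 = 0.0012837 /cm^2

0.0012837


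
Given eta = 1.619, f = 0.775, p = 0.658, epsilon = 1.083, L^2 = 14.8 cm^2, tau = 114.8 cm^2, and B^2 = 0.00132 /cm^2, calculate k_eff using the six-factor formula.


k_inf = eta*f*p*eps = 1.619*0.775*0.658*1.083 = 0.8941346
P_TNL = 1/(1 + L^2*B^2) = 1/(1 + 14.8*0.00132) = 0.9808383
P_FNL = exp(-B^2*tau) = exp(-0.00132*114.8) = 0.8593869
k_eff = k_inf * P_TNL * P_FNL = 0.8941346 * 0.9808383 * 0.8593869
k_eff = 0.75368

0.75368


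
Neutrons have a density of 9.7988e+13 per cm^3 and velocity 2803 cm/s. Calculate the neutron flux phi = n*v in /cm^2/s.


phi = n * v
phi = 9.7988e+13 * 2803
phi = 2.7466e+17 /cm^2/s

2.7466e+17


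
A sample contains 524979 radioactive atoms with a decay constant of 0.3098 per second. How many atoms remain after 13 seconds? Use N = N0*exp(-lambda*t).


N = N0 * exp(-lambda * t)
N = 524979 * exp(-0.3098 * 13)
N = 9355.4

9355.4


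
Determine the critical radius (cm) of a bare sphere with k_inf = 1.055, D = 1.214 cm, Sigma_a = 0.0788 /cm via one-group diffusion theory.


L^2 = D / Sigma_a = 1.214 / 0.0788 = 15.40609 cm^2
B_m^2 = (k_inf - 1) / L^2 = (1.055 - 1) / 15.40609 = 0.003570017 /cm^2
For a bare sphere: B_g = pi/R, so R_c = pi / sqrt(B_m^2)
R_c = pi / sqrt(0.003570017) = 52.579 cm

52.579


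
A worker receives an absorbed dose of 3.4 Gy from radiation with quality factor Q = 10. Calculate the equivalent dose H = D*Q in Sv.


H = D * Q
H = 3.4 * 10
H = 34.000 Sv

34.000


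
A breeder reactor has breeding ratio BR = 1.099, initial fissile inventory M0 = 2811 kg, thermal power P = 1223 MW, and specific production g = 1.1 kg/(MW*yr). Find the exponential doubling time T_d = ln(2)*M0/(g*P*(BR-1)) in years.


Breeding gain G = BR - 1 = 1.099 - 1 = 0.099
Fissile production rate = g * P * G = 1.1 * 1223 * 0.099 = 133.1847 kg/yr
T_d = ln(2) * M0 / (g * P * G)
T_d = ln(2) * 2811 / 133.1847 = 14.630 yr

14.630


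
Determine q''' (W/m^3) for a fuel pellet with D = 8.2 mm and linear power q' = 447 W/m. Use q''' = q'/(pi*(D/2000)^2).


r = D / 2 / 1000 = 8.2 / 2 / 1000 = 0.0041 m
q''' = q' / (pi * r^2)
q''' = 447 / (pi * 0.0041^2)
q''' = 8.4643e+06 W/m^3

8.4643e+06


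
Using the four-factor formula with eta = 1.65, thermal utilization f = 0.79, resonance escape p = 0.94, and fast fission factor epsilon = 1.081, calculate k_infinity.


k_inf = eta * f * p * epsilon
k_inf = 1.65 * 0.79 * 0.94 * 1.081
k_inf = 1.3245

1.3245


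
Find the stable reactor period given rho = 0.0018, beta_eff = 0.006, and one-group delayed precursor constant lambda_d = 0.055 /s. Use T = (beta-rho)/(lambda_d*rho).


T = (beta - rho) / (lambda_d * rho)
T = (0.006 - 0.0018) / (0.055 * 0.0018)
T = 42.424 s

42.424


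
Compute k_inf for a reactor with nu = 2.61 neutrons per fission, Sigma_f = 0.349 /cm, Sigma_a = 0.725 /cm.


k_inf = nu * Sigma_f / Sigma_a
k_inf = 2.61 * 0.349 / 0.725
k_inf = 1.2564

1.2564


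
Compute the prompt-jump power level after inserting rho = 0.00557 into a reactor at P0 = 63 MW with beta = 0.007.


P1/P0 = beta / (beta - rho)
P1/P0 = 0.007 / (0.007 - 0.00557) = 4.895105
P1 = 63 * 4.895105 = 308.39 MW

308.39


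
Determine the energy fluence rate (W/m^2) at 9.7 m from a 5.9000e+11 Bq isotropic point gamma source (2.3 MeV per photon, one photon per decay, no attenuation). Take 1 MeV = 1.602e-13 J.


psi = A * E * 1.602e-13 / (4*pi*r^2)
psi = 5.9000e+11 * 2.3 * 1.602e-13 / (4*pi*9.7^2)
psi = 1.8386e-04 W/m^2

1.8386e-04


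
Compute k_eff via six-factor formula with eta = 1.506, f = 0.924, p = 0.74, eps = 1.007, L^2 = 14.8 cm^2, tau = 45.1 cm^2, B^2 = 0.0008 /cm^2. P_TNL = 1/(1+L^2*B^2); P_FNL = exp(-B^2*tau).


k_inf = eta*f*p*eps = 1.506*0.924*0.74*1.007 = 1.036951
P_TNL = 1/(1 + L^2*B^2) = 1/(1 + 14.8*0.0008) = 0.9882985
P_FNL = exp(-B^2*tau) = exp(-0.0008*45.1) = 0.9645631
k_eff = k_inf * P_TNL * P_FNL = 1.036951 * 0.9882985 * 0.9645631
k_eff = 0.98850

0.98850


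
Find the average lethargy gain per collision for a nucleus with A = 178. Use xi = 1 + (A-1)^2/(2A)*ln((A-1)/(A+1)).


xi = 1 + (A-1)^2/(2A) * ln((A-1)/(A+1))
xi = 1 + (178-1)^2/(2*178) * ln((178-1)/(178 +1))
xi = 0.011194

0.011194


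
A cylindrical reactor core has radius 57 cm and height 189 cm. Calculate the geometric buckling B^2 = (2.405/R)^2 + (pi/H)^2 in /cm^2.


B^2 = (2.405/R)^2 + (pi/H)^2
B^2 = (2.405/57)^2 + (pi/189)^2
B^2 = 0.0020565 /cm^2

0.0020565


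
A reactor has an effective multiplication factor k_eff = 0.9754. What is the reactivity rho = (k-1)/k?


rho = (k_eff - 1) / k_eff
rho = (0.9754 - 1) / 0.9754
rho = -0.025220

-0.025220


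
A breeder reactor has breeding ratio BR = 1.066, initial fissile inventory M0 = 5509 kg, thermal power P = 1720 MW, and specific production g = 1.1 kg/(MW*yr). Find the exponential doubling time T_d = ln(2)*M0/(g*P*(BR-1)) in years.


Breeding gain G = BR - 1 = 1.066 - 1 = 0.066
Fissile production rate = g * P * G = 1.1 * 1720 * 0.066 = 124.872 kg/yr
T_d = ln(2) * M0 / (g * P * G)
T_d = ln(2) * 5509 / 124.872 = 30.580 yr

30.580


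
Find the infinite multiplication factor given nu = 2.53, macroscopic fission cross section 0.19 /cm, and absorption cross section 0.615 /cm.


k_inf = nu * Sigma_f / Sigma_a
k_inf = 2.53 * 0.19 / 0.615
k_inf = 0.78163

0.78163


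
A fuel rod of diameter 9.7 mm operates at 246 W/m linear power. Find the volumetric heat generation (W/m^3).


r = D / 2 / 1000 = 9.7 / 2 / 1000 = 0.00485 m
q''' = q' / (pi * r^2)
q''' = 246 / (pi * 0.00485^2)
q''' = 3.3289e+06 W/m^3

3.3289e+06


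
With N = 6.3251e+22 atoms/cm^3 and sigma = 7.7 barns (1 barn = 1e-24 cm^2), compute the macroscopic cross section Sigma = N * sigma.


Sigma = N * sigma_barns * 1e-24
Sigma = 6.3251e+22 * 7.7 * 1e-24
Sigma = 0.48703 /cm

0.48703


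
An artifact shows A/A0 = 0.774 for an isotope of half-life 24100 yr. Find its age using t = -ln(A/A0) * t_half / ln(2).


lambda = ln(2) / t_half = ln(2) / 24100 = 2.876129e-05 /yr
t = -ln(A/A0) / lambda
t = -ln(0.774) / 2.876129e-05
t = 8907.2 yr

8907.2


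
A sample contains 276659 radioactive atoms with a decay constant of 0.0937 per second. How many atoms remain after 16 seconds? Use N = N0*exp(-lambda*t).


N = N0 * exp(-lambda * t)
N = 276659 * exp(-0.0937 * 16)
N = 61780

61780


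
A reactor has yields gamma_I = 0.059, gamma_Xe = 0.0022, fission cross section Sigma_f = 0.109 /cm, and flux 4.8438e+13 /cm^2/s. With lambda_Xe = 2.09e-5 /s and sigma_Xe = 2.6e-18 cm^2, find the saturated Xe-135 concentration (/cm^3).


Xe_eq = (gamma_I + gamma_Xe) * Sigma_f * phi / (lambda_Xe + sigma_Xe * phi)
Numerator = (0.059 + 0.0022) * 0.109 * 4.8438e+13 = 3.231202e+11
Denominator = 2.09e-5 + 2.6e-18 * 4.8438e+13 = 1.468388e-04
Xe_eq = 3.231202e+11 / 1.468388e-04 = 2.2005e+15 /cm^3

2.2005e+15


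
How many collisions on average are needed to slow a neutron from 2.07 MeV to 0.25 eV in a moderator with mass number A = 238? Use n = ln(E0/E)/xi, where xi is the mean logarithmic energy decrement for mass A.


xi = 1 + (A-1)^2/(2A)*ln((A-1)/(A+1)) = 0.008379872 (for A = 238)
n = ln(E0/E) / xi
n = ln(2.07e6 / 0.25) / 0.008379872
n = ln(8.280000e+06) / 0.008379872 = 1900.9

1900.9


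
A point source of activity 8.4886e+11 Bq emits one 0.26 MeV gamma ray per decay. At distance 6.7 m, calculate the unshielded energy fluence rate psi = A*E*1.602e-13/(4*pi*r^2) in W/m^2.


psi = A * E * 1.602e-13 / (4*pi*r^2)
psi = 8.4886e+11 * 0.26 * 1.602e-13 / (4*pi*6.7^2)
psi = 6.2678e-05 W/m^2

6.2678e-05


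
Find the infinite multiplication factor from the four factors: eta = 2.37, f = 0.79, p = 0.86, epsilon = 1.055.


k_inf = eta * f * p * epsilon
k_inf = 2.37 * 0.79 * 0.86 * 1.055
k_inf = 1.6987

1.6987


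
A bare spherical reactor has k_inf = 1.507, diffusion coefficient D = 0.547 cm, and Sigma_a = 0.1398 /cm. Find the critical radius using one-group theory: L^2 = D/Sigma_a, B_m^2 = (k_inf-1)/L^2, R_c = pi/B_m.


L^2 = D / Sigma_a = 0.547 / 0.1398 = 3.912732 cm^2
B_m^2 = (k_inf - 1) / L^2 = (1.507 - 1) / 3.912732 = 0.1295770 /cm^2
For a bare sphere: B_g = pi/R, so R_c = pi / sqrt(B_m^2)
R_c = pi / sqrt(0.1295770) = 8.7274 cm

8.7274


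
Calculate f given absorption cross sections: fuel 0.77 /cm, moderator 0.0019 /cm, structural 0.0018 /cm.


f = Sigma_a_fuel / (Sigma_a_fuel + Sigma_a_mod + Sigma_a_other)
f = 0.77 / (0.77 + 0.0019 + 0.0018)
f = 0.99522

0.99522
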